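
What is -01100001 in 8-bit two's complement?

Original: 01100001
Step 1 - Invert all bits: 10011110
Step 2 - Add 1: 10011111
Verification: 01100001 + 10011111 = 100000000; discarding the end carry (carry out of the top bit) leaves the 8-bit value 00000000, as required for x + (-x)



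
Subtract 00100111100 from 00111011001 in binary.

Method 1 - Direct subtraction (column by column from the right: bit − bit − borrow-in; if negative, add 2 and borrow 1 from the next column):
borrow: 00001111000
        00111011001
-       00100111100
-------------------
        00010011101

Method 2 - Add two's complement:
Two's complement of 00100111100: invert → 11011000011, add 1 → 11011000100
  00111011001
+ 11011000100
-------------
 100010011101  (end carry out of the top bit = 1)
Discarding the end carry: 00010011101
Decimal check:
  00111011001 = 256 + 128 + 64 + 16 + 8 + 1 = 473
  00100111100 = 256 + 32 + 16 + 8 + 4 = 316
  473 - 316 = 157, and 00010011101 = 128 + 16 + 8 + 4 + 1 = 157 ✓



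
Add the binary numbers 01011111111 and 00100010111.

Add column by column from the right: bit + bit + carry-in; write the sum mod 2, carry 1 when the sum is 2 or 3.
carry:  11111111110
        01011111111
+       00100010111
-------------------
       010000010110
(the carry out of the leftmost column, 0, becomes the leading bit)
Decimal check:
  01011111111 = 512 + 128 + 64 + 32 + 16 + 8 + 4 + 2 + 1 = 767
  00100010111 = 256 + 16 + 4 + 2 + 1 = 279
  767 + 279 = 1046, and 010000010110 = 1024 + 16 + 4 + 2 = 1046 ✓



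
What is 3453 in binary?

Using repeated division by 2:
3453 ÷ 2 = 1726 remainder 1
1726 ÷ 2 = 863 remainder 0
863 ÷ 2 = 431 remainder 1
431 ÷ 2 = 215 remainder 1
215 ÷ 2 = 107 remainder 1
107 ÷ 2 = 53 remainder 1
53 ÷ 2 = 26 remainder 1
26 ÷ 2 = 13 remainder 0
13 ÷ 2 = 6 remainder 1
6 ÷ 2 = 3 remainder 0
3 ÷ 2 = 1 remainder 1
1 ÷ 2 = 0 remainder 1
Reading remainders bottom to top: 110101111101



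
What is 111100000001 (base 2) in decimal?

Sum of powers of 2 for each 1-bit:
2^0 + 2^8 + 2^9 + 2^10 + 2^11
= 1 + 256 + 512 + 1024 + 2048
= 3841



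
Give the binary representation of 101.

Using repeated division by 2:
101 ÷ 2 = 50 remainder 1
50 ÷ 2 = 25 remainder 0
25 ÷ 2 = 12 remainder 1
12 ÷ 2 = 6 remainder 0
6 ÷ 2 = 3 remainder 0
3 ÷ 2 = 1 remainder 1
1 ÷ 2 = 0 remainder 1
Reading remainders bottom to top: 1100101



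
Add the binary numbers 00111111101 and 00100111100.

Add column by column from the right: bit + bit + carry-in; write the sum mod 2, carry 1 when the sum is 2 or 3.
carry:  01111111000
        00111111101
+       00100111100
-------------------
       001100111001
(the carry out of the leftmost column, 0, becomes the leading bit)
Decimal check:
  00111111101 = 256 + 128 + 64 + 32 + 16 + 8 + 4 + 1 = 509
  00100111100 = 256 + 32 + 16 + 8 + 4 = 316
  509 + 316 = 825, and 001100111001 = 512 + 256 + 32 + 16 + 8 + 1 = 825 ✓



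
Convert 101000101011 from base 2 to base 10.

Sum of powers of 2 for each 1-bit:
2^0 + 2^1 + 2^3 + 2^5 + 2^9 + 2^11
= 1 + 2 + 8 + 32 + 512 + 2048
= 2603



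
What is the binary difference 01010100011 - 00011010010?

Method 1 - Direct subtraction (column by column from the right: bit − bit − borrow-in; if negative, add 2 and borrow 1 from the next column):
borrow: 01110100000
        01010100011
-       00011010010
-------------------
        00111010001

Method 2 - Add two's complement:
Two's complement of 00011010010: invert → 11100101101, add 1 → 11100101110
  01010100011
+ 11100101110
-------------
 100111010001  (end carry out of the top bit = 1)
Discarding the end carry: 00111010001
Decimal check:
  01010100011 = 512 + 128 + 32 + 2 + 1 = 675
  00011010010 = 128 + 64 + 16 + 2 = 210
  675 - 210 = 465, and 00111010001 = 256 + 128 + 64 + 16 + 1 = 465 ✓



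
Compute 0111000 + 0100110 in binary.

Add column by column from the right: bit + bit + carry-in; write the sum mod 2, carry 1 when the sum is 2 or 3.
carry:  1000000
        0111000
+       0100110
---------------
       01011110
(the carry out of the leftmost column, 0, becomes the leading bit)
Decimal check:
  0111000 = 32 + 16 + 8 = 56
  0100110 = 32 + 4 + 2 = 38
  56 + 38 = 94, and 01011110 = 64 + 16 + 8 + 4 + 2 = 94 ✓



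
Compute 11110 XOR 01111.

XOR: 1 when bits differ
  11110
^ 01111
-------
  10001
Decimal: 30 ^ 15 = 17



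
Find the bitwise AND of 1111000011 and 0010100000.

AND: 1 only when both bits are 1
  1111000011
& 0010100000
------------
  0010000000
Decimal: 963 & 160 = 128



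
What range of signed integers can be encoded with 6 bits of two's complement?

For 6-bit two's complement:
Minimum: -2^5 = -32
Maximum: 2^5 - 1 = 31



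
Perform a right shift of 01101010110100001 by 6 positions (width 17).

Original: 01101010110100001 (decimal 54689)
Shift right by 6 positions
Drop the 6 low bits; fill with zeros on the left
Result: 00000001101010110 (decimal 854)
Equivalent: 54689 >> 6 = 54689 ÷ 2^6 = 854



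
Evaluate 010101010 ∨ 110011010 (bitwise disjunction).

OR: 1 when either bit is 1
  010101010
| 110011010
-----------
  110111010
Decimal: 170 | 410 = 442



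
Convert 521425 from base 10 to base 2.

Using repeated division by 2:
521425 ÷ 2 = 260712 remainder 1
260712 ÷ 2 = 130356 remainder 0
130356 ÷ 2 = 65178 remainder 0
65178 ÷ 2 = 32589 remainder 0
32589 ÷ 2 = 16294 remainder 1
16294 ÷ 2 = 8147 remainder 0
8147 ÷ 2 = 4073 remainder 1
4073 ÷ 2 = 2036 remainder 1
2036 ÷ 2 = 1018 remainder 0
1018 ÷ 2 = 509 remainder 0
509 ÷ 2 = 254 remainder 1
254 ÷ 2 = 127 remainder 0
127 ÷ 2 = 63 remainder 1
63 ÷ 2 = 31 remainder 1
31 ÷ 2 = 15 remainder 1
15 ÷ 2 = 7 remainder 1
7 ÷ 2 = 3 remainder 1
3 ÷ 2 = 1 remainder 1
1 ÷ 2 = 0 remainder 1
Reading remainders bottom to top: 1111111010011010001



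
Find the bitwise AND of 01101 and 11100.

AND: 1 only when both bits are 1
  01101
& 11100
-------
  01100
Decimal: 13 & 28 = 12



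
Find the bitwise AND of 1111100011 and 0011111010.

AND: 1 only when both bits are 1
  1111100011
& 0011111010
------------
  0011100010
Decimal: 995 & 250 = 226



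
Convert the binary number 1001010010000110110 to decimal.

Sum of powers of 2 for each 1-bit:
2^1 + 2^2 + 2^4 + 2^5 + 2^10 + 2^13 + 2^15 + 2^18
= 2 + 4 + 16 + 32 + 1024 + 8192 + 32768 + 262144
= 304182



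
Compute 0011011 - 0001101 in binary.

Method 1 - Direct subtraction (column by column from the right: bit − bit − borrow-in; if negative, add 2 and borrow 1 from the next column):
borrow: 0011000
        0011011
-       0001101
---------------
        0001110

Method 2 - Add two's complement:
Two's complement of 0001101: invert → 1110010, add 1 → 1110011
  0011011
+ 1110011
---------
 10001110  (end carry out of the top bit = 1)
Discarding the end carry: 0001110
Decimal check:
  0011011 = 16 + 8 + 2 + 1 = 27
  0001101 = 8 + 4 + 1 = 13
  27 - 13 = 14, and 0001110 = 8 + 4 + 2 = 14 ✓



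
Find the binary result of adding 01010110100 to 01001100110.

Add column by column from the right: bit + bit + carry-in; write the sum mod 2, carry 1 when the sum is 2 or 3.
carry:  10111001000
        01010110100
+       01001100110
-------------------
       010100011010
(the carry out of the leftmost column, 0, becomes the leading bit)
Decimal check:
  01010110100 = 512 + 128 + 32 + 16 + 4 = 692
  01001100110 = 512 + 64 + 32 + 4 + 2 = 614
  692 + 614 = 1306, and 010100011010 = 1024 + 256 + 16 + 8 + 2 = 1306 ✓



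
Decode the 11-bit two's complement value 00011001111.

Binary: 00011001111
Sign bit: 0 (non-negative)
Read directly as an unsigned value:
00011001111 = 128 + 64 + 8 + 4 + 2 + 1 = 207
Value: 207



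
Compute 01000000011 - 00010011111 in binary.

Method 1 - Direct subtraction (column by column from the right: bit − bit − borrow-in; if negative, add 2 and borrow 1 from the next column):
borrow: 01111111000
        01000000011
-       00010011111
-------------------
        00101100100

Method 2 - Add two's complement:
Two's complement of 00010011111: invert → 11101100000, add 1 → 11101100001
  01000000011
+ 11101100001
-------------
 100101100100  (end carry out of the top bit = 1)
Discarding the end carry: 00101100100
Decimal check:
  01000000011 = 512 + 2 + 1 = 515
  00010011111 = 128 + 16 + 8 + 4 + 2 + 1 = 159
  515 - 159 = 356, and 00101100100 = 256 + 64 + 32 + 4 = 356 ✓



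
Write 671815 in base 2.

Using repeated division by 2:
671815 ÷ 2 = 335907 remainder 1
335907 ÷ 2 = 167953 remainder 1
167953 ÷ 2 = 83976 remainder 1
83976 ÷ 2 = 41988 remainder 0
41988 ÷ 2 = 20994 remainder 0
20994 ÷ 2 = 10497 remainder 0
10497 ÷ 2 = 5248 remainder 1
5248 ÷ 2 = 2624 remainder 0
2624 ÷ 2 = 1312 remainder 0
1312 ÷ 2 = 656 remainder 0
656 ÷ 2 = 328 remainder 0
328 ÷ 2 = 164 remainder 0
164 ÷ 2 = 82 remainder 0
82 ÷ 2 = 41 remainder 0
41 ÷ 2 = 20 remainder 1
20 ÷ 2 = 10 remainder 0
10 ÷ 2 = 5 remainder 0
5 ÷ 2 = 2 remainder 1
2 ÷ 2 = 1 remainder 0
1 ÷ 2 = 0 remainder 1
Reading remainders bottom to top: 10100100000001000111



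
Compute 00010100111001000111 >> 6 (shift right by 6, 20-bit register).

Original: 00010100111001000111 (decimal 85575)
Shift right by 6 positions
Drop the 6 low bits; fill with zeros on the left
Result: 00000000010100111001 (decimal 1337)
Equivalent: 85575 >> 6 = 85575 ÷ 2^6 = 1337



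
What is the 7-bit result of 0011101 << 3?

Original: 0011101 (decimal 29)
Shift left by 3 positions
Append 3 zeros on the right and drop the 3 high bits that overflow the 7-bit width
Result: 1101000 (decimal 104)
Equivalent: 29 << 3 = 29 × 2^3 = 232, truncated to 7 bits = 104



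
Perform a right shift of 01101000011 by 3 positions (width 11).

Original: 01101000011 (decimal 835)
Shift right by 3 positions
Drop the 3 low bits; fill with zeros on the left
Result: 00001101000 (decimal 104)
Equivalent: 835 >> 3 = 835 ÷ 2^3 = 104



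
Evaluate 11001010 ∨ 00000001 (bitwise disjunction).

OR: 1 when either bit is 1
  11001010
| 00000001
----------
  11001011
Decimal: 202 | 1 = 203



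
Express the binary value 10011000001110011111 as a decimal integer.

Sum of powers of 2 for each 1-bit:
2^0 + 2^1 + 2^2 + 2^3 + 2^4 + 2^7 + 2^8 + 2^9 + 2^15 + 2^16 + 2^19
= 1 + 2 + 4 + 8 + 16 + 128 + 256 + 512 + 32768 + 65536 + 524288
= 623519



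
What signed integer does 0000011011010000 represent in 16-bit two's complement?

Binary: 0000011011010000
Sign bit: 0 (non-negative)
Read directly as an unsigned value:
0000011011010000 = 1024 + 512 + 128 + 64 + 16 = 1744
Value: 1744



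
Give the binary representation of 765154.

Using repeated division by 2:
765154 ÷ 2 = 382577 remainder 0
382577 ÷ 2 = 191288 remainder 1
191288 ÷ 2 = 95644 remainder 0
95644 ÷ 2 = 47822 remainder 0
47822 ÷ 2 = 23911 remainder 0
23911 ÷ 2 = 11955 remainder 1
11955 ÷ 2 = 5977 remainder 1
5977 ÷ 2 = 2988 remainder 1
2988 ÷ 2 = 1494 remainder 0
1494 ÷ 2 = 747 remainder 0
747 ÷ 2 = 373 remainder 1
373 ÷ 2 = 186 remainder 1
186 ÷ 2 = 93 remainder 0
93 ÷ 2 = 46 remainder 1
46 ÷ 2 = 23 remainder 0
23 ÷ 2 = 11 remainder 1
11 ÷ 2 = 5 remainder 1
5 ÷ 2 = 2 remainder 1
2 ÷ 2 = 1 remainder 0
1 ÷ 2 = 0 remainder 1
Reading remainders bottom to top: 10111010110011100010



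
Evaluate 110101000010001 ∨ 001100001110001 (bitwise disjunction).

OR: 1 when either bit is 1
  110101000010001
| 001100001110001
-----------------
  111101001110001
Decimal: 27153 | 6257 = 31345



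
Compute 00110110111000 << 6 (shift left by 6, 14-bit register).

Original: 00110110111000 (decimal 3512)
Shift left by 6 positions
Append 6 zeros on the right and drop the 6 high bits that overflow the 14-bit width
Result: 10111000000000 (decimal 11776)
Equivalent: 3512 << 6 = 3512 × 2^6 = 224768, truncated to 14 bits = 11776



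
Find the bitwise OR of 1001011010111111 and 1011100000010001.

OR: 1 when either bit is 1
  1001011010111111
| 1011100000010001
------------------
  1011111010111111
Decimal: 38591 | 47121 = 48831



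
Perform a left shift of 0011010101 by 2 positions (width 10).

Original: 0011010101 (decimal 213)
Shift left by 2 positions
Append 2 zeros on the right
Result: 1101010100 (decimal 852)
Equivalent: 213 << 2 = 213 × 2^2 = 852



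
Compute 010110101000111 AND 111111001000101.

AND: 1 only when both bits are 1
  010110101000111
& 111111001000101
-----------------
  010110001000101
Decimal: 11591 & 32325 = 11333



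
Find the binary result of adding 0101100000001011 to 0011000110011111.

Add column by column from the right: bit + bit + carry-in; write the sum mod 2, carry 1 when the sum is 2 or 3.
carry:  1110000000111110
        0101100000001011
+       0011000110011111
------------------------
       01000100110101010
(the carry out of the leftmost column, 0, becomes the leading bit)
Decimal check:
  0101100000001011 = 16384 + 4096 + 2048 + 8 + 2 + 1 = 22539
  0011000110011111 = 8192 + 4096 + 256 + 128 + 16 + 8 + 4 + 2 + 1 = 12703
  22539 + 12703 = 35242, and 01000100110101010 = 32768 + 2048 + 256 + 128 + 32 + 8 + 2 = 35242 ✓



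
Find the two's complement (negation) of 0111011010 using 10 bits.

Original: 0111011010
Step 1 - Invert all bits: 1000100101
Step 2 - Add 1: 1000100110
Verification: 0111011010 + 1000100110 = 10000000000; discarding the end carry (carry out of the top bit) leaves the 10-bit value 0000000000, as required for x + (-x)



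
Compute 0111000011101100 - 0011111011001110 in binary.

Method 1 - Direct subtraction (column by column from the right: bit − bit − borrow-in; if negative, add 2 and borrow 1 from the next column):
borrow: 0111110000111100
        0111000011101100
-       0011111011001110
------------------------
        0011001000011110

Method 2 - Add two's complement:
Two's complement of 0011111011001110: invert → 1100000100110001, add 1 → 1100000100110010
  0111000011101100
+ 1100000100110010
------------------
 10011001000011110  (end carry out of the top bit = 1)
Discarding the end carry: 0011001000011110
Decimal check:
  0111000011101100 = 16384 + 8192 + 4096 + 128 + 64 + 32 + 8 + 4 = 28908
  0011111011001110 = 8192 + 4096 + 2048 + 1024 + 512 + 128 + 64 + 8 + 4 + 2 = 16078
  28908 - 16078 = 12830, and 0011001000011110 = 8192 + 4096 + 512 + 16 + 8 + 4 + 2 = 12830 ✓



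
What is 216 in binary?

Using repeated division by 2:
216 ÷ 2 = 108 remainder 0
108 ÷ 2 = 54 remainder 0
54 ÷ 2 = 27 remainder 0
27 ÷ 2 = 13 remainder 1
13 ÷ 2 = 6 remainder 1
6 ÷ 2 = 3 remainder 0
3 ÷ 2 = 1 remainder 1
1 ÷ 2 = 0 remainder 1
Reading remainders bottom to top: 11011000



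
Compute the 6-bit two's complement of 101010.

Original (sign bit 1, negative): 101010
Step 1 - Invert all bits: 010101
Step 2 - Add 1: 010110
Verification: 101010 + 010110 = 1000000; discarding the end carry (carry out of the top bit) leaves the 6-bit value 000000, as required for x + (-x)



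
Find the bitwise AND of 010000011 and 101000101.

AND: 1 only when both bits are 1
  010000011
& 101000101
-----------
  000000001
Decimal: 131 & 325 = 1



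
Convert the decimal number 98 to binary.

Using repeated division by 2:
98 ÷ 2 = 49 remainder 0
49 ÷ 2 = 24 remainder 1
24 ÷ 2 = 12 remainder 0
12 ÷ 2 = 6 remainder 0
6 ÷ 2 = 3 remainder 0
3 ÷ 2 = 1 remainder 1
1 ÷ 2 = 0 remainder 1
Reading remainders bottom to top: 1100010



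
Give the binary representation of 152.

Using repeated division by 2:
152 ÷ 2 = 76 remainder 0
76 ÷ 2 = 38 remainder 0
38 ÷ 2 = 19 remainder 0
19 ÷ 2 = 9 remainder 1
9 ÷ 2 = 4 remainder 1
4 ÷ 2 = 2 remainder 0
2 ÷ 2 = 1 remainder 0
1 ÷ 2 = 0 remainder 1
Reading remainders bottom to top: 10011000



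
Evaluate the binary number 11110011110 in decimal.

Sum of powers of 2 for each 1-bit:
2^1 + 2^2 + 2^3 + 2^4 + 2^7 + 2^8 + 2^9 + 2^10
= 2 + 4 + 8 + 16 + 128 + 256 + 512 + 1024
= 1950



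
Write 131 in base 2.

Using repeated division by 2:
131 ÷ 2 = 65 remainder 1
65 ÷ 2 = 32 remainder 1
32 ÷ 2 = 16 remainder 0
16 ÷ 2 = 8 remainder 0
8 ÷ 2 = 4 remainder 0
4 ÷ 2 = 2 remainder 0
2 ÷ 2 = 1 remainder 0
1 ÷ 2 = 0 remainder 1
Reading remainders bottom to top: 10000011



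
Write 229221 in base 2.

Using repeated division by 2:
229221 ÷ 2 = 114610 remainder 1
114610 ÷ 2 = 57305 remainder 0
57305 ÷ 2 = 28652 remainder 1
28652 ÷ 2 = 14326 remainder 0
14326 ÷ 2 = 7163 remainder 0
7163 ÷ 2 = 3581 remainder 1
3581 ÷ 2 = 1790 remainder 1
1790 ÷ 2 = 895 remainder 0
895 ÷ 2 = 447 remainder 1
447 ÷ 2 = 223 remainder 1
223 ÷ 2 = 111 remainder 1
111 ÷ 2 = 55 remainder 1
55 ÷ 2 = 27 remainder 1
27 ÷ 2 = 13 remainder 1
13 ÷ 2 = 6 remainder 1
6 ÷ 2 = 3 remainder 0
3 ÷ 2 = 1 remainder 1
1 ÷ 2 = 0 remainder 1
Reading remainders bottom to top: 110111111101100101



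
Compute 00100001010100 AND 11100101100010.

AND: 1 only when both bits are 1
  00100001010100
& 11100101100010
----------------
  00100001000000
Decimal: 2132 & 14690 = 2112



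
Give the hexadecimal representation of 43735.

Using repeated division by 16 (digits 10–15 are A–F):
43735 ÷ 16 = 2733 remainder 7
2733 ÷ 16 = 170 remainder 13 (D)
170 ÷ 16 = 10 remainder 10 (A)
10 ÷ 16 = 0 remainder 10 (A)
Reading remainders bottom to top: AAD7



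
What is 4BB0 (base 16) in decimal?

Expand by place value (powers of 16):
Digit values: B = 11
4BB0 = 4 × 16^3 + 11 × 16^2 + 11 × 16^1 + 0 × 16^0
= 4 × 4096 + 11 × 256 + 11 × 16 + 0 × 1
= 16384 + 2816 + 176 + 0
= 19376



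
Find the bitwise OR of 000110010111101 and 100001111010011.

OR: 1 when either bit is 1
  000110010111101
| 100001111010011
-----------------
  100111111111111
Decimal: 3261 | 17363 = 20479



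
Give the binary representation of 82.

Using repeated division by 2:
82 ÷ 2 = 41 remainder 0
41 ÷ 2 = 20 remainder 1
20 ÷ 2 = 10 remainder 0
10 ÷ 2 = 5 remainder 0
5 ÷ 2 = 2 remainder 1
2 ÷ 2 = 1 remainder 0
1 ÷ 2 = 0 remainder 1
Reading remainders bottom to top: 1010010



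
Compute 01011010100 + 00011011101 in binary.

Add column by column from the right: bit + bit + carry-in; write the sum mod 2, carry 1 when the sum is 2 or 3.
carry:  00110111000
        01011010100
+       00011011101
-------------------
       001110110001
(the carry out of the leftmost column, 0, becomes the leading bit)
Decimal check:
  01011010100 = 512 + 128 + 64 + 16 + 4 = 724
  00011011101 = 128 + 64 + 16 + 8 + 4 + 1 = 221
  724 + 221 = 945, and 001110110001 = 512 + 256 + 128 + 32 + 16 + 1 = 945 ✓



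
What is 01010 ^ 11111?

XOR: 1 when bits differ
  01010
^ 11111
-------
  10101
Decimal: 10 ^ 31 = 21



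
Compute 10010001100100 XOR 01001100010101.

XOR: 1 when bits differ
  10010001100100
^ 01001100010101
----------------
  11011101110001
Decimal: 9316 ^ 4885 = 14193



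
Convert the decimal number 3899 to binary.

Using repeated division by 2:
3899 ÷ 2 = 1949 remainder 1
1949 ÷ 2 = 974 remainder 1
974 ÷ 2 = 487 remainder 0
487 ÷ 2 = 243 remainder 1
243 ÷ 2 = 121 remainder 1
121 ÷ 2 = 60 remainder 1
60 ÷ 2 = 30 remainder 0
30 ÷ 2 = 15 remainder 0
15 ÷ 2 = 7 remainder 1
7 ÷ 2 = 3 remainder 1
3 ÷ 2 = 1 remainder 1
1 ÷ 2 = 0 remainder 1
Reading remainders bottom to top: 111100111011



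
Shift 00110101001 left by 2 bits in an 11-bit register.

Original: 00110101001 (decimal 425)
Shift left by 2 positions
Append 2 zeros on the right
Result: 11010100100 (decimal 1700)
Equivalent: 425 << 2 = 425 × 2^2 = 1700



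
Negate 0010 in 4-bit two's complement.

Original: 0010
Step 1 - Invert all bits: 1101
Step 2 - Add 1: 1110
Verification: 0010 + 1110 = 10000; discarding the end carry (carry out of the top bit) leaves the 4-bit value 0000, as required for x + (-x)



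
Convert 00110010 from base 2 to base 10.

Sum of powers of 2 for each 1-bit:
2^1 + 2^4 + 2^5
= 2 + 16 + 32
= 50



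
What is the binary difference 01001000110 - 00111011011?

Method 1 - Direct subtraction (column by column from the right: bit − bit − borrow-in; if negative, add 2 and borrow 1 from the next column):
borrow: 01111110110
        01001000110
-       00111011011
-------------------
        00001101011

Method 2 - Add two's complement:
Two's complement of 00111011011: invert → 11000100100, add 1 → 11000100101
  01001000110
+ 11000100101
-------------
 100001101011  (end carry out of the top bit = 1)
Discarding the end carry: 00001101011
Decimal check:
  01001000110 = 512 + 64 + 4 + 2 = 582
  00111011011 = 256 + 128 + 64 + 16 + 8 + 2 + 1 = 475
  582 - 475 = 107, and 00001101011 = 64 + 32 + 8 + 2 + 1 = 107 ✓



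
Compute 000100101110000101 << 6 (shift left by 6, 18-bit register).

Original: 000100101110000101 (decimal 19333)
Shift left by 6 positions
Append 6 zeros on the right and drop the 6 high bits that overflow the 18-bit width
Result: 101110000101000000 (decimal 188736)
Equivalent: 19333 << 6 = 19333 × 2^6 = 1237312, truncated to 18 bits = 188736



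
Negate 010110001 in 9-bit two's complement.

Original: 010110001
Step 1 - Invert all bits: 101001110
Step 2 - Add 1: 101001111
Verification: 010110001 + 101001111 = 1000000000; discarding the end carry (carry out of the top bit) leaves the 9-bit value 000000000, as required for x + (-x)



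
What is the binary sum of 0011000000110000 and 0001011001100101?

Add column by column from the right: bit + bit + carry-in; write the sum mod 2, carry 1 when the sum is 2 or 3.
carry:  0110000011000000
        0011000000110000
+       0001011001100101
------------------------
       00100011010010101
(the carry out of the leftmost column, 0, becomes the leading bit)
Decimal check:
  0011000000110000 = 8192 + 4096 + 32 + 16 = 12336
  0001011001100101 = 4096 + 1024 + 512 + 64 + 32 + 4 + 1 = 5733
  12336 + 5733 = 18069, and 00100011010010101 = 16384 + 1024 + 512 + 128 + 16 + 4 + 1 = 18069 ✓



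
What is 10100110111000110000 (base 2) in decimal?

Sum of powers of 2 for each 1-bit:
2^4 + 2^5 + 2^9 + 2^10 + 2^11 + 2^13 + 2^14 + 2^17 + 2^19
= 16 + 32 + 512 + 1024 + 2048 + 8192 + 16384 + 131072 + 524288
= 683568



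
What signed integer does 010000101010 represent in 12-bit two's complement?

Binary: 010000101010
Sign bit: 0 (non-negative)
Read directly as an unsigned value:
010000101010 = 1024 + 32 + 8 + 2 = 1066
Value: 1066



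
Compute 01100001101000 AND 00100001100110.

AND: 1 only when both bits are 1
  01100001101000
& 00100001100110
----------------
  00100001100000
Decimal: 6248 & 2150 = 2144



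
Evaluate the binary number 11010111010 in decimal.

Sum of powers of 2 for each 1-bit:
2^1 + 2^3 + 2^4 + 2^5 + 2^7 + 2^9 + 2^10
= 2 + 8 + 16 + 32 + 128 + 512 + 1024
= 1722



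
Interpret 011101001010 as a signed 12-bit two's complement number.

Binary: 011101001010
Sign bit: 0 (non-negative)
Read directly as an unsigned value:
011101001010 = 1024 + 512 + 256 + 64 + 8 + 2 = 1866
Value: 1866



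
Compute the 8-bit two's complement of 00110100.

Original: 00110100
Step 1 - Invert all bits: 11001011
Step 2 - Add 1: 11001100
Verification: 00110100 + 11001100 = 100000000; discarding the end carry (carry out of the top bit) leaves the 8-bit value 00000000, as required for x + (-x)



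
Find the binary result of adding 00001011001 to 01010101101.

Add column by column from the right: bit + bit + carry-in; write the sum mod 2, carry 1 when the sum is 2 or 3.
carry:  00111110010
        00001011001
+       01010101101
-------------------
       001100000110
(the carry out of the leftmost column, 0, becomes the leading bit)
Decimal check:
  00001011001 = 64 + 16 + 8 + 1 = 89
  01010101101 = 512 + 128 + 32 + 8 + 4 + 1 = 685
  89 + 685 = 774, and 001100000110 = 512 + 256 + 4 + 2 = 774 ✓



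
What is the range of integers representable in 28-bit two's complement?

For 28-bit two's complement:
Minimum: -2^27 = -134217728
Maximum: 2^27 - 1 = 134217727



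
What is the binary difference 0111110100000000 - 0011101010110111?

Method 1 - Direct subtraction (column by column from the right: bit − bit − borrow-in; if negative, add 2 and borrow 1 from the next column):
borrow: 0000010111111110
        0111110100000000
-       0011101010110111
------------------------
        0100001001001001

Method 2 - Add two's complement:
Two's complement of 0011101010110111: invert → 1100010101001000, add 1 → 1100010101001001
  0111110100000000
+ 1100010101001001
------------------
 10100001001001001  (end carry out of the top bit = 1)
Discarding the end carry: 0100001001001001
Decimal check:
  0111110100000000 = 16384 + 8192 + 4096 + 2048 + 1024 + 256 = 32000
  0011101010110111 = 8192 + 4096 + 2048 + 512 + 128 + 32 + 16 + 4 + 2 + 1 = 15031
  32000 - 15031 = 16969, and 0100001001001001 = 16384 + 512 + 64 + 8 + 1 = 16969 ✓



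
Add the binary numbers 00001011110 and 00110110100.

Add column by column from the right: bit + bit + carry-in; write the sum mod 2, carry 1 when the sum is 2 or 3.
carry:  01111111000
        00001011110
+       00110110100
-------------------
       001000010010
(the carry out of the leftmost column, 0, becomes the leading bit)
Decimal check:
  00001011110 = 64 + 16 + 8 + 4 + 2 = 94
  00110110100 = 256 + 128 + 32 + 16 + 4 = 436
  94 + 436 = 530, and 001000010010 = 512 + 16 + 2 = 530 ✓



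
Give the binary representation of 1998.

Using repeated division by 2:
1998 ÷ 2 = 999 remainder 0
999 ÷ 2 = 499 remainder 1
499 ÷ 2 = 249 remainder 1
249 ÷ 2 = 124 remainder 1
124 ÷ 2 = 62 remainder 0
62 ÷ 2 = 31 remainder 0
31 ÷ 2 = 15 remainder 1
15 ÷ 2 = 7 remainder 1
7 ÷ 2 = 3 remainder 1
3 ÷ 2 = 1 remainder 1
1 ÷ 2 = 0 remainder 1
Reading remainders bottom to top: 11111001110



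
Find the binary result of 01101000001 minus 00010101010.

Method 1 - Direct subtraction (column by column from the right: bit − bit − borrow-in; if negative, add 2 and borrow 1 from the next column):
borrow: 00101111100
        01101000001
-       00010101010
-------------------
        01010010111

Method 2 - Add two's complement:
Two's complement of 00010101010: invert → 11101010101, add 1 → 11101010110
  01101000001
+ 11101010110
-------------
 101010010111  (end carry out of the top bit = 1)
Discarding the end carry: 01010010111
Decimal check:
  01101000001 = 512 + 256 + 64 + 1 = 833
  00010101010 = 128 + 32 + 8 + 2 = 170
  833 - 170 = 663, and 01010010111 = 512 + 128 + 16 + 4 + 2 + 1 = 663 ✓



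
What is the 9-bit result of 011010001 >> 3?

Original: 011010001 (decimal 209)
Shift right by 3 positions
Drop the 3 low bits; fill with zeros on the left
Result: 000011010 (decimal 26)
Equivalent: 209 >> 3 = 209 ÷ 2^3 = 26



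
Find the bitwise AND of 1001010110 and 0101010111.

AND: 1 only when both bits are 1
  1001010110
& 0101010111
------------
  0001010110
Decimal: 598 & 343 = 86



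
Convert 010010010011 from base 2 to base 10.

Sum of powers of 2 for each 1-bit:
2^0 + 2^1 + 2^4 + 2^7 + 2^10
= 1 + 2 + 16 + 128 + 1024
= 1171



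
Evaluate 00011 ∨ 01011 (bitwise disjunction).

OR: 1 when either bit is 1
  00011
| 01011
-------
  01011
Decimal: 3 | 11 = 11



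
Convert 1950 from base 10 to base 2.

Using repeated division by 2:
1950 ÷ 2 = 975 remainder 0
975 ÷ 2 = 487 remainder 1
487 ÷ 2 = 243 remainder 1
243 ÷ 2 = 121 remainder 1
121 ÷ 2 = 60 remainder 1
60 ÷ 2 = 30 remainder 0
30 ÷ 2 = 15 remainder 0
15 ÷ 2 = 7 remainder 1
7 ÷ 2 = 3 remainder 1
3 ÷ 2 = 1 remainder 1
1 ÷ 2 = 0 remainder 1
Reading remainders bottom to top: 11110011110



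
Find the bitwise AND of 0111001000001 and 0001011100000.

AND: 1 only when both bits are 1
  0111001000001
& 0001011100000
---------------
  0001001000000
Decimal: 3649 & 736 = 576



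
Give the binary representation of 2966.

Using repeated division by 2:
2966 ÷ 2 = 1483 remainder 0
1483 ÷ 2 = 741 remainder 1
741 ÷ 2 = 370 remainder 1
370 ÷ 2 = 185 remainder 0
185 ÷ 2 = 92 remainder 1
92 ÷ 2 = 46 remainder 0
46 ÷ 2 = 23 remainder 0
23 ÷ 2 = 11 remainder 1
11 ÷ 2 = 5 remainder 1
5 ÷ 2 = 2 remainder 1
2 ÷ 2 = 1 remainder 0
1 ÷ 2 = 0 remainder 1
Reading remainders bottom to top: 101110010110



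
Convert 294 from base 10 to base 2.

Using repeated division by 2:
294 ÷ 2 = 147 remainder 0
147 ÷ 2 = 73 remainder 1
73 ÷ 2 = 36 remainder 1
36 ÷ 2 = 18 remainder 0
18 ÷ 2 = 9 remainder 0
9 ÷ 2 = 4 remainder 1
4 ÷ 2 = 2 remainder 0
2 ÷ 2 = 1 remainder 0
1 ÷ 2 = 0 remainder 1
Reading remainders bottom to top: 100100110



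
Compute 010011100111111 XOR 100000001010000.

XOR: 1 when bits differ
  010011100111111
^ 100000001010000
-----------------
  110011101101111
Decimal: 10047 ^ 16464 = 26479



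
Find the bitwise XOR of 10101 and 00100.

XOR: 1 when bits differ
  10101
^ 00100
-------
  10001
Decimal: 21 ^ 4 = 17



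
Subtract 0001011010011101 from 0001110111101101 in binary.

Method 1 - Direct subtraction (column by column from the right: bit − bit − borrow-in; if negative, add 2 and borrow 1 from the next column):
borrow: 0000110000100000
        0001110111101101
-       0001011010011101
------------------------
        0000011101010000

Method 2 - Add two's complement:
Two's complement of 0001011010011101: invert → 1110100101100010, add 1 → 1110100101100011
  0001110111101101
+ 1110100101100011
------------------
 10000011101010000  (end carry out of the top bit = 1)
Discarding the end carry: 0000011101010000
Decimal check:
  0001110111101101 = 4096 + 2048 + 1024 + 256 + 128 + 64 + 32 + 8 + 4 + 1 = 7661
  0001011010011101 = 4096 + 1024 + 512 + 128 + 16 + 8 + 4 + 1 = 5789
  7661 - 5789 = 1872, and 0000011101010000 = 1024 + 512 + 256 + 64 + 16 = 1872 ✓



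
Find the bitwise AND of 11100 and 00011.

AND: 1 only when both bits are 1
  11100
& 00011
-------
  00000
Decimal: 28 & 3 = 0



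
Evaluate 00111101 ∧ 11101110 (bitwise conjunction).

AND: 1 only when both bits are 1
  00111101
& 11101110
----------
  00101100
Decimal: 61 & 238 = 44



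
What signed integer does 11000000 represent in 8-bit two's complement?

Binary: 11000000
Sign bit: 1 (negative)
Invert: 00111111
Add 1:  01000000
Magnitude: 01000000 = 64
Value: -64



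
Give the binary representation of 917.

Using repeated division by 2:
917 ÷ 2 = 458 remainder 1
458 ÷ 2 = 229 remainder 0
229 ÷ 2 = 114 remainder 1
114 ÷ 2 = 57 remainder 0
57 ÷ 2 = 28 remainder 1
28 ÷ 2 = 14 remainder 0
14 ÷ 2 = 7 remainder 0
7 ÷ 2 = 3 remainder 1
3 ÷ 2 = 1 remainder 1
1 ÷ 2 = 0 remainder 1
Reading remainders bottom to top: 1110010101



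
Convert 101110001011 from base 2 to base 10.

Sum of powers of 2 for each 1-bit:
2^0 + 2^1 + 2^3 + 2^7 + 2^8 + 2^9 + 2^11
= 1 + 2 + 8 + 128 + 256 + 512 + 2048
= 2955



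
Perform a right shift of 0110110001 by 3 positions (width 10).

Original: 0110110001 (decimal 433)
Shift right by 3 positions
Drop the 3 low bits; fill with zeros on the left
Result: 0000110110 (decimal 54)
Equivalent: 433 >> 3 = 433 ÷ 2^3 = 54



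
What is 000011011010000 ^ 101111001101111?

XOR: 1 when bits differ
  000011011010000
^ 101111001101111
-----------------
  101100010111111
Decimal: 1744 ^ 24175 = 22719



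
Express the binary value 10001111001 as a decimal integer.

Sum of powers of 2 for each 1-bit:
2^0 + 2^3 + 2^4 + 2^5 + 2^6 + 2^10
= 1 + 8 + 16 + 32 + 64 + 1024
= 1145



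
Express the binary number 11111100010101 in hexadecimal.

Group into 4-bit nibbles from right:
  0011 = 3
  1111 = F
  0001 = 1
  0101 = 5
Result: 3F15



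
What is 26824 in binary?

Using repeated division by 2:
26824 ÷ 2 = 13412 remainder 0
13412 ÷ 2 = 6706 remainder 0
6706 ÷ 2 = 3353 remainder 0
3353 ÷ 2 = 1676 remainder 1
1676 ÷ 2 = 838 remainder 0
838 ÷ 2 = 419 remainder 0
419 ÷ 2 = 209 remainder 1
209 ÷ 2 = 104 remainder 1
104 ÷ 2 = 52 remainder 0
52 ÷ 2 = 26 remainder 0
26 ÷ 2 = 13 remainder 0
13 ÷ 2 = 6 remainder 1
6 ÷ 2 = 3 remainder 0
3 ÷ 2 = 1 remainder 1
1 ÷ 2 = 0 remainder 1
Reading remainders bottom to top: 110100011001000



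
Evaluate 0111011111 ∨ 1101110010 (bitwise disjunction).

OR: 1 when either bit is 1
  0111011111
| 1101110010
------------
  1111111111
Decimal: 479 | 882 = 1023



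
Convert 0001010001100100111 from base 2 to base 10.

Sum of powers of 2 for each 1-bit:
2^0 + 2^1 + 2^2 + 2^5 + 2^8 + 2^9 + 2^13 + 2^15
= 1 + 2 + 4 + 32 + 256 + 512 + 8192 + 32768
= 41767



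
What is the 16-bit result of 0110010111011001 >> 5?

Original: 0110010111011001 (decimal 26073)
Shift right by 5 positions
Drop the 5 low bits; fill with zeros on the left
Result: 0000001100101110 (decimal 814)
Equivalent: 26073 >> 5 = 26073 ÷ 2^5 = 814



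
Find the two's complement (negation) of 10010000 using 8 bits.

Original (sign bit 1, negative): 10010000
Step 1 - Invert all bits: 01101111
Step 2 - Add 1: 01110000
Verification: 10010000 + 01110000 = 100000000; discarding the end carry (carry out of the top bit) leaves the 8-bit value 00000000, as required for x + (-x)



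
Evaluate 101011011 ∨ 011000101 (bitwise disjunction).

OR: 1 when either bit is 1
  101011011
| 011000101
-----------
  111011111
Decimal: 347 | 197 = 479



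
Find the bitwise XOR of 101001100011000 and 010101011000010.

XOR: 1 when bits differ
  101001100011000
^ 010101011000010
-----------------
  111100111011010
Decimal: 21272 ^ 10946 = 31194



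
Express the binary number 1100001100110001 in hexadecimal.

Group into 4-bit nibbles from right:
  1100 = C
  0011 = 3
  0011 = 3
  0001 = 1
Result: C331



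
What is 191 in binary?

Using repeated division by 2:
191 ÷ 2 = 95 remainder 1
95 ÷ 2 = 47 remainder 1
47 ÷ 2 = 23 remainder 1
23 ÷ 2 = 11 remainder 1
11 ÷ 2 = 5 remainder 1
5 ÷ 2 = 2 remainder 1
2 ÷ 2 = 1 remainder 0
1 ÷ 2 = 0 remainder 1
Reading remainders bottom to top: 10111111



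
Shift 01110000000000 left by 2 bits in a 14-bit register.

Original: 01110000000000 (decimal 7168)
Shift left by 2 positions
Append 2 zeros on the right and drop the 2 high bits that overflow the 14-bit width
Result: 11000000000000 (decimal 12288)
Equivalent: 7168 << 2 = 7168 × 2^2 = 28672, truncated to 14 bits = 12288



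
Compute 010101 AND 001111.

AND: 1 only when both bits are 1
  010101
& 001111
--------
  000101
Decimal: 21 & 15 = 5



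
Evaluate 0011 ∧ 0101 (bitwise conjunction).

AND: 1 only when both bits are 1
  0011
& 0101
------
  0001
Decimal: 3 & 5 = 1



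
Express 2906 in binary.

Using repeated division by 2:
2906 ÷ 2 = 1453 remainder 0
1453 ÷ 2 = 726 remainder 1
726 ÷ 2 = 363 remainder 0
363 ÷ 2 = 181 remainder 1
181 ÷ 2 = 90 remainder 1
90 ÷ 2 = 45 remainder 0
45 ÷ 2 = 22 remainder 1
22 ÷ 2 = 11 remainder 0
11 ÷ 2 = 5 remainder 1
5 ÷ 2 = 2 remainder 1
2 ÷ 2 = 1 remainder 0
1 ÷ 2 = 0 remainder 1
Reading remainders bottom to top: 101101011010



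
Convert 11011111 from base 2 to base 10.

Sum of powers of 2 for each 1-bit:
2^0 + 2^1 + 2^2 + 2^3 + 2^4 + 2^6 + 2^7
= 1 + 2 + 4 + 8 + 16 + 64 + 128
= 223



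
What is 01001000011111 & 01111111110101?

AND: 1 only when both bits are 1
  01001000011111
& 01111111110101
----------------
  01001000010101
Decimal: 4639 & 8181 = 4629



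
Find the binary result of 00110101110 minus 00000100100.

Method 1 - Direct subtraction (column by column from the right: bit − bit − borrow-in; if negative, add 2 and borrow 1 from the next column):
borrow: 00000000000
        00110101110
-       00000100100
-------------------
        00110001010

Method 2 - Add two's complement:
Two's complement of 00000100100: invert → 11111011011, add 1 → 11111011100
  00110101110
+ 11111011100
-------------
 100110001010  (end carry out of the top bit = 1)
Discarding the end carry: 00110001010
Decimal check:
  00110101110 = 256 + 128 + 32 + 8 + 4 + 2 = 430
  00000100100 = 32 + 4 = 36
  430 - 36 = 394, and 00110001010 = 256 + 128 + 8 + 2 = 394 ✓



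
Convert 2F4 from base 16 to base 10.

Expand by place value (powers of 16):
Digit values: F = 15
2F4 = 2 × 16^2 + 15 × 16^1 + 4 × 16^0
= 2 × 256 + 15 × 16 + 4 × 1
= 512 + 240 + 4
= 756



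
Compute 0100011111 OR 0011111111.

OR: 1 when either bit is 1
  0100011111
| 0011111111
------------
  0111111111
Decimal: 287 | 255 = 511



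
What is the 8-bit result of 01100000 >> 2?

Original: 01100000 (decimal 96)
Shift right by 2 positions
Drop the 2 low bits; fill with zeros on the left
Result: 00011000 (decimal 24)
Equivalent: 96 >> 2 = 96 ÷ 2^2 = 24



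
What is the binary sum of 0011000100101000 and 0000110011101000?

Add column by column from the right: bit + bit + carry-in; write the sum mod 2, carry 1 when the sum is 2 or 3.
carry:  0000001111010000
        0011000100101000
+       0000110011101000
------------------------
       00011111000010000
(the carry out of the leftmost column, 0, becomes the leading bit)
Decimal check:
  0011000100101000 = 8192 + 4096 + 256 + 32 + 8 = 12584
  0000110011101000 = 2048 + 1024 + 128 + 64 + 32 + 8 = 3304
  12584 + 3304 = 15888, and 00011111000010000 = 8192 + 4096 + 2048 + 1024 + 512 + 16 = 15888 ✓



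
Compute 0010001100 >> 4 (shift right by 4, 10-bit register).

Original: 0010001100 (decimal 140)
Shift right by 4 positions
Drop the 4 low bits; fill with zeros on the left
Result: 0000001000 (decimal 8)
Equivalent: 140 >> 4 = 140 ÷ 2^4 = 8



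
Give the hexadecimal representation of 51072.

Using repeated division by 16 (digits 10–15 are A–F):
51072 ÷ 16 = 3192 remainder 0
3192 ÷ 16 = 199 remainder 8
199 ÷ 16 = 12 remainder 7
12 ÷ 16 = 0 remainder 12 (C)
Reading remainders bottom to top: C780



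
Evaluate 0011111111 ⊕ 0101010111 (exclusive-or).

XOR: 1 when bits differ
  0011111111
^ 0101010111
------------
  0110101000
Decimal: 255 ^ 343 = 424



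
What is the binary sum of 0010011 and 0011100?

Add column by column from the right: bit + bit + carry-in; write the sum mod 2, carry 1 when the sum is 2 or 3.
carry:  0100000
        0010011
+       0011100
---------------
       00101111
(the carry out of the leftmost column, 0, becomes the leading bit)
Decimal check:
  0010011 = 16 + 2 + 1 = 19
  0011100 = 16 + 8 + 4 = 28
  19 + 28 = 47, and 00101111 = 32 + 8 + 4 + 2 + 1 = 47 ✓



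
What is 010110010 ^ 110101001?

XOR: 1 when bits differ
  010110010
^ 110101001
-----------
  100011011
Decimal: 178 ^ 425 = 283



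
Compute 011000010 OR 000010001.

OR: 1 when either bit is 1
  011000010
| 000010001
-----------
  011010011
Decimal: 194 | 17 = 211



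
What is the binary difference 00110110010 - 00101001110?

Method 1 - Direct subtraction (column by column from the right: bit − bit − borrow-in; if negative, add 2 and borrow 1 from the next column):
borrow: 00010011000
        00110110010
-       00101001110
-------------------
        00001100100

Method 2 - Add two's complement:
Two's complement of 00101001110: invert → 11010110001, add 1 → 11010110010
  00110110010
+ 11010110010
-------------
 100001100100  (end carry out of the top bit = 1)
Discarding the end carry: 00001100100
Decimal check:
  00110110010 = 256 + 128 + 32 + 16 + 2 = 434
  00101001110 = 256 + 64 + 8 + 4 + 2 = 334
  434 - 334 = 100, and 00001100100 = 64 + 32 + 4 = 100 ✓



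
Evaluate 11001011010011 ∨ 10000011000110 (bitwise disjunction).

OR: 1 when either bit is 1
  11001011010011
| 10000011000110
----------------
  11001011010111
Decimal: 13011 | 8390 = 13015



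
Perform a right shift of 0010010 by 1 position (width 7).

Original: 0010010 (decimal 18)
Shift right by 1 position
Drop the 1 low bit; fill with zero on the left
Result: 0001001 (decimal 9)
Equivalent: 18 >> 1 = 18 ÷ 2^1 = 9



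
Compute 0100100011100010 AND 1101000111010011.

AND: 1 only when both bits are 1
  0100100011100010
& 1101000111010011
------------------
  0100000011000010
Decimal: 18658 & 53715 = 16578



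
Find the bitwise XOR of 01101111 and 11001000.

XOR: 1 when bits differ
  01101111
^ 11001000
----------
  10100111
Decimal: 111 ^ 200 = 167

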